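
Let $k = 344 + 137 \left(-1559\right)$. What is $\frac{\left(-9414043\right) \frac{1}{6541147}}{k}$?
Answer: $\frac{9414043}{1394827645133} \approx 6.7493 \cdot 10^{-6}$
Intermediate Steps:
$k = -213239$ ($k = 344 - 213583 = -213239$)
$\frac{\left(-9414043\right) \frac{1}{6541147}}{k} = \frac{\left(-9414043\right) \frac{1}{6541147}}{-213239} = \left(-9414043\right) \frac{1}{6541147} \left(- \frac{1}{213239}\right) = \left(- \frac{9414043}{6541147}\right) \left(- \frac{1}{213239}\right) = \frac{9414043}{1394827645133}$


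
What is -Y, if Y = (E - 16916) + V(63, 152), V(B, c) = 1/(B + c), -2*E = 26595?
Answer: 12991803/430 ≈ 30214.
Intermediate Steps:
E = -26595/2 (E = -1/2*26595 = -26595/2 ≈ -13298.)
Y = -12991803/430 (Y = (-26595/2 - 16916) + 1/(63 + 152) = -60427/2 + 1/215 = -12991803/430 ≈ -30214.)
-Y = -1*(-12991803/430) = 12991803/430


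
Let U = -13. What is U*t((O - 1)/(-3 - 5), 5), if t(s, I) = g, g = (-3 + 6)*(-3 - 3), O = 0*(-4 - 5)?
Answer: 234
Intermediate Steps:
O = 0 (O = 0*(-9) = 0)
g = -18 (g = 3*(-6) = -18)
t(s, I) = -18
U*t((O - 1)/(-3 - 5), 5) = -13*(-18) = 234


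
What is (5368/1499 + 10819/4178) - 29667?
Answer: -185760495089/6262822 ≈ -29661.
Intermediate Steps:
(5368/1499 + 10819/4178) - 29667 = 38645185/6262822 - 29667 = -185760495089/6262822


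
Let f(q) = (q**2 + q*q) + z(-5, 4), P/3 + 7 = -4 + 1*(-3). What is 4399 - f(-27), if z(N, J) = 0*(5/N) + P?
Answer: 2983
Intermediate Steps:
P = -42 (P = -21 + 3*(-4 + 1*(-3)) = -21 + 3*(-4 - 3) = -21 + 3*(-7) = -21 - 21 = -42)
z(N, J) = -42 (z(N, J) = 0*(5/N) - 42 = 0 - 42 = -42)
f(q) = -42 + 2*q**2 (f(q) = (q**2 + q*q) - 42 = (q**2 + q**2) - 42 = 2*q**2 - 42 = -42 + 2*q**2)
4399 - f(-27) = 4399 - (-42 + 2*(-27)**2) = 4399 - (-42 + 2*729) = 4399 - (-42 + 1458) = 4399 - 1*1416 = 4399 - 1416 = 2983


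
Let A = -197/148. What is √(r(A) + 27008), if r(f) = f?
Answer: √147888519/74 ≈ 164.34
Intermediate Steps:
A = -197/148 (A = -197*1/148 = -197/148 ≈ -1.3311)
√(r(A) + 27008) = √(-197/148 + 27008) = √(3996987/148) = √147888519/74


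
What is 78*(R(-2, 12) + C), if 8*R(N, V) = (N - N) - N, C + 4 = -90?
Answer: -14625/2 ≈ -7312.5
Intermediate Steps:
C = -94 (C = -4 - 90 = -94)
R(N, V) = -N/8 (R(N, V) = ((N - N) - N)/8 = (0 - N)/8 = (-N)/8 = -N/8)
78*(R(-2, 12) + C) = 78*(-⅛*(-2) - 94) = 78*(¼ - 94) = 78*(-375/4) = -14625/2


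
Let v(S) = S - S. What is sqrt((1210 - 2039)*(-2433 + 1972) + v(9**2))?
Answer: sqrt(382169) ≈ 618.20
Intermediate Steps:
v(S) = 0
sqrt((1210 - 2039)*(-2433 + 1972) + v(9**2)) = sqrt((1210 - 2039)*(-2433 + 1972) + 0) = sqrt(-829*(-461) + 0) = sqrt(382169 + 0) = sqrt(382169)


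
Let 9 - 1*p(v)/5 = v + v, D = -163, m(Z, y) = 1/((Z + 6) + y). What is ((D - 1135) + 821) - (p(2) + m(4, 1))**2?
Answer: -133893/121 ≈ -1106.6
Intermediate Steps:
m(Z, y) = 1/(6 + Z + y) (m(Z, y) = 1/((6 + Z) + y) = 1/(6 + Z + y))
p(v) = 45 - 10*v (p(v) = 45 - 5*(v + v) = 45 - 10*v)
((D - 1135) + 821) - (p(2) + m(4, 1))**2 = ((-163 - 1135) + 821) - ((45 - 10*2) + 1/(6 + 4 + 1))**2 = (-1298 + 821) - ((45 - 20) + 1/11)**2 = -477 - (25 + 1/11)**2 = -477 - (276/11)**2 = -477 - 1*76176/121 = -477 - 76176/121 = -133893/121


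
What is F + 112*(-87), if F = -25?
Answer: -9769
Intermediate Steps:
F + 112*(-87) = -25 + 112*(-87) = -25 - 9744 = -9769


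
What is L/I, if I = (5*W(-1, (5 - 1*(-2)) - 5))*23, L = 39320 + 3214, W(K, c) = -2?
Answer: -21267/115 ≈ -184.93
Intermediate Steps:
L = 42534
I = -230 (I = (5*(-2))*23 = -10*23 = -230)
L/I = 42534/(-230) = 42534*(-1/230) = -21267/115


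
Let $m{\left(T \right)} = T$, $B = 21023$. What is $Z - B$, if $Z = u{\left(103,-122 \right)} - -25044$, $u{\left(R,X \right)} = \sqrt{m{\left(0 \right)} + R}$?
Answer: $4021 + \sqrt{103} \approx 4031.1$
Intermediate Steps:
$u{\left(R,X \right)} = \sqrt{R}$ ($u{\left(R,X \right)} = \sqrt{0 + R} = \sqrt{R}$)
$Z = 25044 + \sqrt{103}$ ($Z = \sqrt{103} - -25044 = \sqrt{103} + 25044 = 25044 + \sqrt{103} \approx 25054.0$)
$Z - B = \left(25044 + \sqrt{103}\right) - 21023 = 4021 + \sqrt{103}$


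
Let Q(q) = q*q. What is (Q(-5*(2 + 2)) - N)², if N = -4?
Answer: 163216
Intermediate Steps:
Q(q) = q²
(Q(-5*(2 + 2)) - N)² = ((-5*(2 + 2))² - 1*(-4))² = ((-5*4)² + 4)² = ((-20)² + 4)² = (400 + 4)² = 404² = 163216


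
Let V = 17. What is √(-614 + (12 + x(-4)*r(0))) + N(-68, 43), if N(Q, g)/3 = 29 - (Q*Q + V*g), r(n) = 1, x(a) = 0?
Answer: -15978 + I*√602 ≈ -15978.0 + 24.536*I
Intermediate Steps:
N(Q, g) = 87 - 51*g - 3*Q² (N(Q, g) = 3*(29 - (Q*Q + 17*g)) = 3*(29 - (Q² + 17*g)) = 3*(29 + (-Q² - 17*g)) = 3*(29 - Q² - 17*g) = 87 - 51*g - 3*Q²)
√(-614 + (12 + x(-4)*r(0))) + N(-68, 43) = √(-614 + (12 + 0*1)) + (87 - 51*43 - 3*(-68)²) = √(-614 + (12 + 0)) + (87 - 2193 - 3*4624) = √(-614 + 12) + (87 - 2193 - 13872) = √(-602) - 15978 = I*√602 - 15978 = -15978 + I*√602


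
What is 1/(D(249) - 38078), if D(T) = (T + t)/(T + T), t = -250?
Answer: -498/18962845 ≈ -2.6262e-5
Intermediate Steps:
D(T) = (-250 + T)/(2*T) (D(T) = (T - 250)/(T + T) = (-250 + T)/((2*T)) = (-250 + T)*(1/(2*T)) = (-250 + T)/(2*T))
1/(D(249) - 38078) = 1/((½)*(-250 + 249)/249 - 38078) = 1/((½)*(1/249)*(-1) - 38078) = 1/(-1/498 - 38078) = 1/(-18962845/498) = -498/18962845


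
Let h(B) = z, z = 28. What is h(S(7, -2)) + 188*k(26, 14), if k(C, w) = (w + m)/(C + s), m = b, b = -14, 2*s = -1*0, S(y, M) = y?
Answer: 28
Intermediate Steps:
s = 0 (s = (-1*0)/2 = (½)*0 = 0)
m = -14
h(B) = 28
k(C, w) = (-14 + w)/C (k(C, w) = (w - 14)/(C + 0) = (-14 + w)/C)
h(S(7, -2)) + 188*k(26, 14) = 28 + 188*((-14 + 14)/26) = 28 + 188*((1/26)*0) = 28 + 188*0 = 28 + 0 = 28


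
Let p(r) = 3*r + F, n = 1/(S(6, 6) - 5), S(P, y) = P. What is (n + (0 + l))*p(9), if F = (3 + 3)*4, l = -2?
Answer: -51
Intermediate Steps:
n = 1 (n = 1/(6 - 5) = 1/1 = 1)
F = 24 (F = 6*4 = 24)
p(r) = 24 + 3*r (p(r) = 3*r + 24 = 24 + 3*r)
(n + (0 + l))*p(9) = (1 + (0 - 2))*(24 + 3*9) = (1 - 2)*(24 + 27) = -1*51 = -51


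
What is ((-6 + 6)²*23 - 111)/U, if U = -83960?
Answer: 111/83960 ≈ 0.0013221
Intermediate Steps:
((-6 + 6)²*23 - 111)/U = ((-6 + 6)²*23 - 111)/(-83960) = (0²*23 - 111)*(-1/83960) = (0*23 - 111)*(-1/83960) = (0 - 111)*(-1/83960) = -111*(-1/83960) = 111/83960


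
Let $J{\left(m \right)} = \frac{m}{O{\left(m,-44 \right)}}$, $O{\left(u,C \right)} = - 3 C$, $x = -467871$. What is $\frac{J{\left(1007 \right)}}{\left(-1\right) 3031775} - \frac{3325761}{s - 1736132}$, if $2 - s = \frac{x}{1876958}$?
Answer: $\frac{277570565124100982413}{144898911569952576300} \approx 1.9156$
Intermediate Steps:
$s = \frac{4221787}{1876958}$ ($s = 2 - - \frac{467871}{1876958} = 2 + \frac{467871}{1876958} = \frac{4221787}{1876958} \approx 2.2493$)
$J{\left(m \right)} = \frac{m}{132}$ ($J{\left(m \right)} = \frac{m}{\left(-3\right) \left(-44\right)} = \frac{m}{132}$)
$\frac{J{\left(1007 \right)}}{\left(-1\right) 3031775} - \frac{3325761}{s - 1736132} = \frac{\frac{1}{132} \cdot 1007}{\left(-1\right) 3031775} - \frac{3325761}{\frac{4221787}{1876958} - 1736132} = \frac{1007}{132 \left(-3031775\right)} - \frac{3325761}{\frac{4221787}{1876958} - 1736132} = \frac{1007}{132} \left(- \frac{1}{3031775}\right) - \frac{3325761}{- \frac{3258642624669}{1876958}} = - \frac{1007}{400194300} - - \frac{693590412782}{362071402741} = - \frac{1007}{400194300} + \frac{693590412782}{362071402741} = \frac{277570565124100982413}{144898911569952576300}$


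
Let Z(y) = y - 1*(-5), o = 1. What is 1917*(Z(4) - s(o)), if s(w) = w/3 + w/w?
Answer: 14697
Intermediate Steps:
s(w) = 1 + w/3 (s(w) = w*(⅓) + 1 = w/3 + 1 = 1 + w/3)
Z(y) = 5 + y (Z(y) = y + 5 = 5 + y)
1917*(Z(4) - s(o)) = 1917*((5 + 4) - (1 + (⅓)*1)) = 1917*(9 - (1 + ⅓)) = 1917*(9 - 1*4/3) = 1917*(9 - 4/3) = 1917*(23/3) = 14697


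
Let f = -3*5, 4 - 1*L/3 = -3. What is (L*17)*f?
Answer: -5355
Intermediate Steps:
L = 21 (L = 12 - 3*(-3) = 12 + 9 = 21)
f = -15
(L*17)*f = (21*17)*(-15) = 357*(-15) = -5355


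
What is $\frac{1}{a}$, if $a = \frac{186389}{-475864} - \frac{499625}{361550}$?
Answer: $- \frac{491567512}{871835697} \approx -0.56383$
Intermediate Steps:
$a = - \frac{871835697}{491567512}$ ($a = 186389 \left(- \frac{1}{475864}\right) - \frac{2855}{2066} = - \frac{186389}{475864} - \frac{2855}{2066} = - \frac{871835697}{491567512} \approx -1.7736$)
$\frac{1}{a} = \frac{1}{- \frac{871835697}{491567512}} = - \frac{491567512}{871835697}$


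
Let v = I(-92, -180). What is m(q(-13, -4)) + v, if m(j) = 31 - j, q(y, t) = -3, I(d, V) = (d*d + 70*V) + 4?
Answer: -4098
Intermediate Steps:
I(d, V) = 4 + d² + 70*V (I(d, V) = (d² + 70*V) + 4 = 4 + d² + 70*V)
v = -4132 (v = 4 + (-92)² + 70*(-180) = 4 + 8464 - 12600 = -4132)
m(q(-13, -4)) + v = (31 - 1*(-3)) - 4132 = (31 + 3) - 4132 = 34 - 4132 = -4098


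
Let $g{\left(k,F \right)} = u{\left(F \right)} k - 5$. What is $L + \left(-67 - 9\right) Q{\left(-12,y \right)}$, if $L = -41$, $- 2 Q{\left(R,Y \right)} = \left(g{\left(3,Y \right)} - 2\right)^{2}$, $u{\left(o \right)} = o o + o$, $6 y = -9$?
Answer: $\frac{6531}{8} \approx 816.38$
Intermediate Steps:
$y = - \frac{3}{2}$ ($y = \frac{1}{6} \left(-9\right) = - \frac{3}{2} \approx -1.5$)
$u{\left(o \right)} = o + o^{2}$ ($u{\left(o \right)} = o^{2} + o = o + o^{2}$)
$g{\left(k,F \right)} = -5 + F k \left(1 + F\right)$ ($g{\left(k,F \right)} = F \left(1 + F\right) k - 5 = F k \left(1 + F\right) - 5 = -5 + F k \left(1 + F\right)$)
$Q{\left(R,Y \right)} = - \frac{\left(-7 + 3 Y \left(1 + Y\right)\right)^{2}}{2}$ ($Q{\left(R,Y \right)} = - \frac{\left(\left(-5 + Y 3 \left(1 + Y\right)\right) - 2\right)^{2}}{2} = - \frac{\left(\left(-5 + 3 Y \left(1 + Y\right)\right) - 2\right)^{2}}{2} = - \frac{\left(-7 + 3 Y \left(1 + Y\right)\right)^{2}}{2}$)
$L + \left(-67 - 9\right) Q{\left(-12,y \right)} = -41 + \left(-67 - 9\right) \left(- \frac{\left(-7 + 3 \left(- \frac{3}{2}\right) \left(1 - \frac{3}{2}\right)\right)^{2}}{2}\right) = -41 + \left(-67 - 9\right) \left(- \frac{\left(-7 + 3 \left(- \frac{3}{2}\right) \left(- \frac{1}{2}\right)\right)^{2}}{2}\right) = -41 - 76 \left(- \frac{\left(-7 + \frac{9}{4}\right)^{2}}{2}\right) = -41 - 76 \left(- \frac{\left(- \frac{19}{4}\right)^{2}}{2}\right) = -41 - 76 \left(\left(- \frac{1}{2}\right) \frac{361}{16}\right) = -41 - - \frac{6859}{8} = -41 + \frac{6859}{8} = \frac{6531}{8}$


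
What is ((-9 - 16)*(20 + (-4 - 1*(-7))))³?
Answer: -190109375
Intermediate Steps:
((-9 - 16)*(20 + (-4 - 1*(-7))))³ = (-25*(20 + (-4 + 7)))³ = (-25*(20 + 3))³ = (-25*23)³ = (-575)³ = -190109375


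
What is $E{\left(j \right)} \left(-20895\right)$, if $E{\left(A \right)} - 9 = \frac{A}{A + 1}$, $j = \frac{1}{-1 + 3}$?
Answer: $-195020$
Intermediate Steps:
$j = \frac{1}{2} \approx 0.5$
$E{\left(A \right)} = 9 + \frac{A}{1 + A}$ ($E{\left(A \right)} = 9 + \frac{A}{A + 1} = 9 + \frac{A}{1 + A}$)
$E{\left(j \right)} \left(-20895\right) = \frac{9 + 10 \cdot \frac{1}{2}}{1 + \frac{1}{2}} \left(-20895\right) = \frac{9 + 5}{\frac{3}{2}} \left(-20895\right) = \frac{2}{3} \cdot 14 \left(-20895\right) = \frac{28}{3} \left(-20895\right) = -195020$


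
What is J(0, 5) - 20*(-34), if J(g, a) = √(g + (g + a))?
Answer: 680 + √5 ≈ 682.24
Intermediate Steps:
J(g, a) = √(a + 2*g) (J(g, a) = √(g + (a + g)) = √(a + 2*g))
J(0, 5) - 20*(-34) = √(5 + 2*0) - 20*(-34) = √(5 + 0) + 680 = √5 + 680 = 680 + √5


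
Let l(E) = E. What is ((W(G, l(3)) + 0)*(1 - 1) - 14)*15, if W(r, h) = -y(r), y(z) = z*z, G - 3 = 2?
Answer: -210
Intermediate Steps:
G = 5 (G = 3 + 2 = 5)
y(z) = z**2
W(r, h) = -r**2
((W(G, l(3)) + 0)*(1 - 1) - 14)*15 = ((-1*5**2 + 0)*(1 - 1) - 14)*15 = ((-1*25 + 0)*0 - 14)*15 = ((-25 + 0)*0 - 14)*15 = (-25*0 - 14)*15 = (0 - 14)*15 = -14*15 = -210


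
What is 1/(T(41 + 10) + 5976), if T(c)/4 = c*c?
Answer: 1/16380 ≈ 6.1050e-5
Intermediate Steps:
T(c) = 4*c**2 (T(c) = 4*(c*c) = 4*c**2)
1/(T(41 + 10) + 5976) = 1/(4*(41 + 10)**2 + 5976) = 1/(4*51**2 + 5976) = 1/(4*2601 + 5976) = 1/(10404 + 5976) = 1/16380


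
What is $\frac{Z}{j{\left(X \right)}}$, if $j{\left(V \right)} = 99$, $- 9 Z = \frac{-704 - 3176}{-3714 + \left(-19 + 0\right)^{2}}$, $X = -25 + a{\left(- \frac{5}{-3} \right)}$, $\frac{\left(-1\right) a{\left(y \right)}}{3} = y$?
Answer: $- \frac{3880}{2987523} \approx -0.0012987$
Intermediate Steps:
$a{\left(y \right)} = - 3 y$
$X = -30$ ($X = -25 - 3 \left(- \frac{5}{-3}\right) = -25 - 3 \left(\left(-5\right) \left(- \frac{1}{3}\right)\right) = -25 - 5 = -30$)
$Z = - \frac{3880}{30177}$ ($Z = - \frac{\left(-704 - 3176\right) \frac{1}{-3714 + \left(-19 + 0\right)^{2}}}{9} = - \frac{\left(-3880\right) \frac{1}{-3714 + \left(-19\right)^{2}}}{9} = - \frac{\left(-3880\right) \frac{1}{-3714 + 361}}{9} = - \frac{\left(-3880\right) \frac{1}{-3353}}{9} = - \frac{\left(-3880\right) \left(- \frac{1}{3353}\right)}{9} = \left(- \frac{1}{9}\right) \frac{3880}{3353} = - \frac{3880}{30177} \approx -0.12857$)
$\frac{Z}{j{\left(X \right)}} = - \frac{3880}{30177 \cdot 99} = \left(- \frac{3880}{30177}\right) \frac{1}{99} = - \frac{3880}{2987523}$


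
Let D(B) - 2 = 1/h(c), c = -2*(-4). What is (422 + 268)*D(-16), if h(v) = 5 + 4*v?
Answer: 51750/37 ≈ 1398.6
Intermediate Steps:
c = 8
D(B) = 75/37 (D(B) = 2 + 1/(5 + 4*8) = 2 + 1/(5 + 32) = 2 + 1/37 = 75/37)
(422 + 268)*D(-16) = (422 + 268)*(75/37) = 690*(75/37) = 51750/37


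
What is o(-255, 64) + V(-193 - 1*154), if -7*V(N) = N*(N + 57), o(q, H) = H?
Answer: -100182/7 ≈ -14312.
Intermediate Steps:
V(N) = -N*(57 + N)/7 (V(N) = -N*(N + 57)/7 = -N*(57 + N)/7)
o(-255, 64) + V(-193 - 1*154) = 64 - (-193 - 1*154)*(57 + (-193 - 1*154))/7 = 64 - (-193 - 154)*(57 + (-193 - 154))/7 = 64 - 1/7*(-347)*(57 - 347) = 64 - 1/7*(-347)*(-290) = 64 - 100630/7 = -100182/7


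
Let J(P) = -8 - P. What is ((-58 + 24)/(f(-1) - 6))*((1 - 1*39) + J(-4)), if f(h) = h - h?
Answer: -238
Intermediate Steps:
f(h) = 0
((-58 + 24)/(f(-1) - 6))*((1 - 1*39) + J(-4)) = ((-58 + 24)/(0 - 6))*((1 - 1*39) + (-8 - 1*(-4))) = (-34/(-6))*((1 - 39) + (-8 + 4)) = (-34*(-⅙))*(-38 - 4) = (17/3)*(-42) = -238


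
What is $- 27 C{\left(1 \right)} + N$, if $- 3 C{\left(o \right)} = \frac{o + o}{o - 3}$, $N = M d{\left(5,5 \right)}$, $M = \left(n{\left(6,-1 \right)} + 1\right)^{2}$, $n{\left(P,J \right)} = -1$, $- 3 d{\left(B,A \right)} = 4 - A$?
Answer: $-9$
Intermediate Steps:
$d{\left(B,A \right)} = - \frac{4}{3} + \frac{A}{3}$ ($d{\left(B,A \right)} = - \frac{4 - A}{3} = - \frac{4}{3} + \frac{A}{3}$)
$M = 0$ ($M = \left(-1 + 1\right)^{2} = 0^{2} = 0$)
$N = 0$ ($N = 0 \left(- \frac{4}{3} + \frac{1}{3} \cdot 5\right) = 0 \left(- \frac{4}{3} + \frac{5}{3}\right) = 0 \cdot \frac{1}{3} = 0$)
$C{\left(o \right)} = - \frac{2 o}{3 \left(-3 + o\right)}$ ($C{\left(o \right)} = - \frac{\left(o + o\right) \frac{1}{o - 3}}{3} = - \frac{2 o \frac{1}{-3 + o}}{3} = - \frac{2 o}{3 \left(-3 + o\right)}$)
$- 27 C{\left(1 \right)} + N = - 27 \left(\left(-2\right) 1 \frac{1}{-9 + 3 \cdot 1}\right) + 0 = - 27 \left(\left(-2\right) 1 \frac{1}{-9 + 3}\right) + 0 = - 27 \left(\left(-2\right) 1 \frac{1}{-6}\right) + 0 = - 27 \left(\left(-2\right) 1 \left(- \frac{1}{6}\right)\right) + 0 = \left(-27\right) \frac{1}{3} + 0 = -9 + 0 = -9$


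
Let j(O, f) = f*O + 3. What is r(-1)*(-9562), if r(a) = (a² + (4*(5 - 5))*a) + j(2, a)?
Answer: -19124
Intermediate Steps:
j(O, f) = 3 + O*f (j(O, f) = O*f + 3 = 3 + O*f)
r(a) = 3 + a² + 2*a (r(a) = (a² + (4*(5 - 5))*a) + (3 + 2*a) = (a² + (4*0)*a) + (3 + 2*a) = (a² + 0*a) + (3 + 2*a) = (a² + 0) + (3 + 2*a) = a² + (3 + 2*a) = 3 + a² + 2*a)
r(-1)*(-9562) = (3 + (-1)² + 2*(-1))*(-9562) = (3 + 1 - 2)*(-9562) = 2*(-9562) = -19124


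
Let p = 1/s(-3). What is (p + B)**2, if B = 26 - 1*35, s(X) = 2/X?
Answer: 441/4 ≈ 110.25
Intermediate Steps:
p = -3/2 (p = 1/(2/(-3)) = 1/(2*(-1/3)) = 1/(-2/3) = -3/2 ≈ -1.5000)
B = -9 (B = 26 - 35 = -9)
(p + B)**2 = (-3/2 - 9)**2 = (-21/2)**2 = 441/4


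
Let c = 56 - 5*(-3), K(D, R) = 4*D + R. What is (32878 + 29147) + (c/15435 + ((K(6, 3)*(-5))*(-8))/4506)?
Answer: 718977093746/11591685 ≈ 62025.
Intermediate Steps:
K(D, R) = R + 4*D
c = 71 (c = 56 + 15 = 71)
(32878 + 29147) + (c/15435 + ((K(6, 3)*(-5))*(-8))/4506) = (32878 + 29147) + (71/15435 + (((3 + 4*6)*(-5))*(-8))/4506) = 62025 + (71*(1/15435) + (((3 + 24)*(-5))*(-8))*(1/4506)) = 62025 + (71/15435 + ((27*(-5))*(-8))*(1/4506)) = 62025 + (71/15435 - 135*(-8)*(1/4506)) = 62025 + (71/15435 + 1080*(1/4506)) = 62025 + (71/15435 + 180/751) = 62025 + 2831621/11591685 = 718977093746/11591685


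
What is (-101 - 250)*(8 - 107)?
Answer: 34749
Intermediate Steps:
(-101 - 250)*(8 - 107) = -351*(-99) = 34749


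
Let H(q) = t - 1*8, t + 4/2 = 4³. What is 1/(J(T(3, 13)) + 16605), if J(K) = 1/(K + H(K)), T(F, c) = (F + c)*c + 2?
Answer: 264/4383721 ≈ 6.0223e-5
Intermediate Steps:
t = 62 (t = -2 + 4³ = -2 + 64 = 62)
H(q) = 54 (H(q) = 62 - 1*8 = 62 - 8 = 54)
T(F, c) = 2 + c*(F + c) (T(F, c) = c*(F + c) + 2 = 2 + c*(F + c))
J(K) = 1/(54 + K) (J(K) = 1/(K + 54) = 1/(54 + K))
1/(J(T(3, 13)) + 16605) = 1/(1/(54 + (2 + 13² + 3*13)) + 16605) = 1/(1/(54 + (2 + 169 + 39)) + 16605) = 1/(1/(54 + 210) + 16605) = 1/(1/264 + 16605) = 1/(4383721/264) = 264/4383721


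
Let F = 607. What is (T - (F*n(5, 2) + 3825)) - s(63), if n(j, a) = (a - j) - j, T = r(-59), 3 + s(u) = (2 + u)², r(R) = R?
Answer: -3250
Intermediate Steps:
s(u) = -3 + (2 + u)²
T = -59
n(j, a) = a - 2*j
(T - (F*n(5, 2) + 3825)) - s(63) = (-59 - (607*(2 - 2*5) + 3825)) - (-3 + (2 + 63)²) = (-59 - (607*(2 - 10) + 3825)) - (-3 + 65²) = (-59 - (607*(-8) + 3825)) - (-3 + 4225) = (-59 - (-4856 + 3825)) - 1*4222 = (-59 - 1*(-1031)) - 4222 = (-59 + 1031) - 4222 = 972 - 4222 = -3250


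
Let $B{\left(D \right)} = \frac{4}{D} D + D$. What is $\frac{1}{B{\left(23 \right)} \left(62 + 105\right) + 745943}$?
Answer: $\frac{1}{750452} \approx 1.3325 \cdot 10^{-6}$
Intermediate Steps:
$B{\left(D \right)} = 4 + D$
$\frac{1}{B{\left(23 \right)} \left(62 + 105\right) + 745943} = \frac{1}{\left(4 + 23\right) \left(62 + 105\right) + 745943} = \frac{1}{27 \cdot 167 + 745943} = \frac{1}{4509 + 745943} = \frac{1}{750452}$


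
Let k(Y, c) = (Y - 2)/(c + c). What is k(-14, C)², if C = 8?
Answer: 1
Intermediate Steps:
k(Y, c) = (-2 + Y)/(2*c) (k(Y, c) = (-2 + Y)/((2*c)) = (-2 + Y)*(1/(2*c)) = (-2 + Y)/(2*c))
k(-14, C)² = ((½)*(-2 - 14)/8)² = ((½)*(⅛)*(-16))² = (-1)² = 1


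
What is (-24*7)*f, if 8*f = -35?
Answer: 735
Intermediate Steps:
f = -35/8 (f = (1/8)*(-35) = -35/8 ≈ -4.3750)
(-24*7)*f = -24*7*(-35/8) = -168*(-35/8) = 735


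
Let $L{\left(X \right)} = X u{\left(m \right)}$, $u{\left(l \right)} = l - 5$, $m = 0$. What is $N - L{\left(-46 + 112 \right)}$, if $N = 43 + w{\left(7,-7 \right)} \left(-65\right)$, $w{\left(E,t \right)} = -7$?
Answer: $828$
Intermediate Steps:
$N = 498$ ($N = 43 - -455 = 43 + 455 = 498$)
$u{\left(l \right)} = -5 + l$
$L{\left(X \right)} = - 5 X$ ($L{\left(X \right)} = X \left(-5 + 0\right) = X \left(-5\right) = - 5 X$)
$N - L{\left(-46 + 112 \right)} = 498 - - 5 \left(-46 + 112\right) = 498 - \left(-5\right) 66 = 498 - -330 = 498 + 330 = 828$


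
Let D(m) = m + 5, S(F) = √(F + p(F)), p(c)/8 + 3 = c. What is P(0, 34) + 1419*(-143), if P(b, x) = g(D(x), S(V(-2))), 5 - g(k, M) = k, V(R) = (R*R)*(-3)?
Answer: -202951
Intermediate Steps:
p(c) = -24 + 8*c
V(R) = -3*R² (V(R) = R²*(-3) = -3*R²)
S(F) = √(-24 + 9*F) (S(F) = √(F + (-24 + 8*F)) = √(-24 + 9*F))
D(m) = 5 + m
g(k, M) = 5 - k
P(b, x) = -x (P(b, x) = 5 - (5 + x) = 5 + (-5 - x) = -x)
P(0, 34) + 1419*(-143) = -1*34 + 1419*(-143) = -34 - 202917 = -202951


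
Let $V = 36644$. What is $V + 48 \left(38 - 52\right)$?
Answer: $35972$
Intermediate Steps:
$V + 48 \left(38 - 52\right) = 36644 + 48 \left(38 - 52\right) = 36644 + 48 \left(-14\right) = 36644 - 672 = 35972$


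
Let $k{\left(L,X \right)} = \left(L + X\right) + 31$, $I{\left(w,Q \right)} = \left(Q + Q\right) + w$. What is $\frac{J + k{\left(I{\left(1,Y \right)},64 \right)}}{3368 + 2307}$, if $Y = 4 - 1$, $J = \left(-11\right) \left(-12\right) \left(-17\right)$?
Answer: $- \frac{2142}{5675} \approx -0.37744$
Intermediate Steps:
$J = -2244$ ($J = 132 \left(-17\right) = -2244$)
$Y = 3$ ($Y = 4 - 1 = 3$)
$I{\left(w,Q \right)} = w + 2 Q$ ($I{\left(w,Q \right)} = 2 Q + w = w + 2 Q$)
$k{\left(L,X \right)} = 31 + L + X$
$\frac{J + k{\left(I{\left(1,Y \right)},64 \right)}}{3368 + 2307} = \frac{-2244 + \left(31 + \left(1 + 2 \cdot 3\right) + 64\right)}{3368 + 2307} = \frac{-2244 + \left(31 + \left(1 + 6\right) + 64\right)}{5675} = \left(-2244 + \left(31 + 7 + 64\right)\right) \frac{1}{5675} = \left(-2244 + 102\right) \frac{1}{5675} = \left(-2142\right) \frac{1}{5675} = - \frac{2142}{5675}$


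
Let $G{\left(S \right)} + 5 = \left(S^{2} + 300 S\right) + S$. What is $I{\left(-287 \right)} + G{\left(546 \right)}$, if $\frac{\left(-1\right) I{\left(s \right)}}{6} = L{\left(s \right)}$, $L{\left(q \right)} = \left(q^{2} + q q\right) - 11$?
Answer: $-525905$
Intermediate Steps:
$G{\left(S \right)} = -5 + S^{2} + 301 S$ ($G{\left(S \right)} = -5 + \left(\left(S^{2} + 300 S\right) + S\right) = -5 + \left(S^{2} + 301 S\right) = -5 + S^{2} + 301 S$)
$L{\left(q \right)} = -11 + 2 q^{2}$ ($L{\left(q \right)} = \left(q^{2} + q^{2}\right) - 11 = 2 q^{2} - 11 = -11 + 2 q^{2}$)
$I{\left(s \right)} = 66 - 12 s^{2}$ ($I{\left(s \right)} = - 6 \left(-11 + 2 s^{2}\right) = 66 - 12 s^{2}$)
$I{\left(-287 \right)} + G{\left(546 \right)} = \left(66 - 12 \left(-287\right)^{2}\right) + \left(-5 + 546^{2} + 301 \cdot 546\right) = \left(66 - 988428\right) + \left(-5 + 298116 + 164346\right) = \left(66 - 988428\right) + 462457 = -988362 + 462457 = -525905$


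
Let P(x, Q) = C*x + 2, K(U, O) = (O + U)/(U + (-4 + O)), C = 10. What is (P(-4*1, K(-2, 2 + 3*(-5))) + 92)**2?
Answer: 2916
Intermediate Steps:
K(U, O) = (O + U)/(-4 + O + U)
P(x, Q) = 2 + 10*x (P(x, Q) = 10*x + 2 = 2 + 10*x)
(P(-4*1, K(-2, 2 + 3*(-5))) + 92)**2 = ((2 + 10*(-4*1)) + 92)**2 = ((2 + 10*(-4)) + 92)**2 = ((2 - 40) + 92)**2 = (-38 + 92)**2 = 54**2 = 2916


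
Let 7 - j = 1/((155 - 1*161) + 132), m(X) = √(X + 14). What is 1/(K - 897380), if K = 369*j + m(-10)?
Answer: -14/12527171 ≈ -1.1176e-6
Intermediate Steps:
m(X) = √(14 + X)
j = 881/126 (j = 7 - 1/((155 - 1*161) + 132) = 7 - 1/((155 - 161) + 132) = 7 - 1/(-6 + 132) = 7 - 1/126 = 881/126 ≈ 6.9921)
K = 36149/14 (K = 369*(881/126) + √(14 - 10) = 36121/14 + √4 = 36121/14 + 2 = 36149/14 ≈ 2582.1)
1/(K - 897380) = 1/(36149/14 - 897380) = 1/(-12527171/14) = -14/12527171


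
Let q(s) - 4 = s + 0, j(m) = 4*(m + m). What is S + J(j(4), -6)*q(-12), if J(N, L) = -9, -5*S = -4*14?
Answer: 416/5 ≈ 83.200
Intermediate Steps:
j(m) = 8*m (j(m) = 4*(2*m) = 8*m)
q(s) = 4 + s (q(s) = 4 + (s + 0) = 4 + s)
S = 56/5 (S = -(-4)*14/5 = -⅕*(-56) = 56/5 ≈ 11.200)
S + J(j(4), -6)*q(-12) = 56/5 - 9*(4 - 12) = 56/5 - 9*(-8) = 56/5 + 72 = 416/5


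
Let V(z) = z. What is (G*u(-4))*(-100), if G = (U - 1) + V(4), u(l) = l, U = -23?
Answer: -8000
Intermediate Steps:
G = -20 (G = (-23 - 1) + 4 = -24 + 4 = -20)
(G*u(-4))*(-100) = -20*(-4)*(-100) = 80*(-100) = -8000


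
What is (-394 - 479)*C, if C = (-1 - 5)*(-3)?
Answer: -15714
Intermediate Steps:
C = 18 (C = -6*(-3) = 18)
(-394 - 479)*C = (-394 - 479)*18 = -873*18 = -15714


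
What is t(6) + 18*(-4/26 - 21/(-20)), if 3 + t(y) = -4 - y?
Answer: 407/130 ≈ 3.1308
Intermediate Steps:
t(y) = -7 - y (t(y) = -3 + (-4 - y) = -7 - y)
t(6) + 18*(-4/26 - 21/(-20)) = (-7 - 1*6) + 18*(-4/26 - 21/(-20)) = (-7 - 6) + 18*(-4*1/26 - 21*(-1/20)) = -13 + 18*(-2/13 + 21/20) = -13 + 18*(233/260) = -13 + 2097/130 = 407/130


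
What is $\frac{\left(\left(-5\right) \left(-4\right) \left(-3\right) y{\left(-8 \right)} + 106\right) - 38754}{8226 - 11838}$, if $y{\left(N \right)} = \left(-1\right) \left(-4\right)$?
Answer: $\frac{9722}{903} \approx 10.766$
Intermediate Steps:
$y{\left(N \right)} = 4$
$\frac{\left(\left(-5\right) \left(-4\right) \left(-3\right) y{\left(-8 \right)} + 106\right) - 38754}{8226 - 11838} = \frac{\left(\left(-5\right) \left(-4\right) \left(-3\right) 4 + 106\right) - 38754}{8226 - 11838} = \frac{\left(20 \left(-3\right) 4 + 106\right) - 38754}{-3612} = \left(\left(\left(-60\right) 4 + 106\right) - 38754\right) \left(- \frac{1}{3612}\right) = \left(\left(-240 + 106\right) - 38754\right) \left(- \frac{1}{3612}\right) = \left(-134 - 38754\right) \left(- \frac{1}{3612}\right) = \left(-38888\right) \left(- \frac{1}{3612}\right) = \frac{9722}{903}$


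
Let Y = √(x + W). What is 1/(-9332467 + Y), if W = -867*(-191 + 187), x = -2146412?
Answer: -9332467/87094942449033 - 4*I*√133934/87094942449033 ≈ -1.0715e-7 - 1.6808e-11*I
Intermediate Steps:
W = 3468 (W = -867*(-4) = 3468)
Y = 4*I*√133934 (Y = √(-2146412 + 3468) = √(-2142944) = 4*I*√133934 ≈ 1463.9*I)
1/(-9332467 + Y) = 1/(-9332467 + 4*I*√133934)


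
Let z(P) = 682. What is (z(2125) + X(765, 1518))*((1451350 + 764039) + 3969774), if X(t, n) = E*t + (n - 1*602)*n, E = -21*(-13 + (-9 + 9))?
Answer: 9896353577445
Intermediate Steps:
E = 273 (E = -21*(-13 + 0) = -21*(-13) = 273)
X(t, n) = 273*t + n*(-602 + n) (X(t, n) = 273*t + (n - 1*602)*n = 273*t + (n - 602)*n = 273*t + (-602 + n)*n = 273*t + n*(-602 + n))
(z(2125) + X(765, 1518))*((1451350 + 764039) + 3969774) = (682 + (1518² - 602*1518 + 273*765))*((1451350 + 764039) + 3969774) = (682 + (2304324 - 913836 + 208845))*(2215389 + 3969774) = (682 + 1599333)*6185163 = 1600015*6185163 = 9896353577445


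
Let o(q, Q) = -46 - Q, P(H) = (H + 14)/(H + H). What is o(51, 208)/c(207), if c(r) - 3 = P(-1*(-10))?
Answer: -1270/21 ≈ -60.476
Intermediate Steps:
P(H) = (14 + H)/(2*H) (P(H) = (14 + H)/((2*H)) = (14 + H)*(1/(2*H)) = (14 + H)/(2*H))
c(r) = 21/5 (c(r) = 3 + (14 - 1*(-10))/(2*((-1*(-10)))) = 3 + (½)*(14 + 10)/10 = 3 + (½)*(⅒)*24 = 3 + 6/5 = 21/5)
o(51, 208)/c(207) = (-46 - 1*208)/(21/5) = (-46 - 208)*(5/21) = -254*5/21 = -1270/21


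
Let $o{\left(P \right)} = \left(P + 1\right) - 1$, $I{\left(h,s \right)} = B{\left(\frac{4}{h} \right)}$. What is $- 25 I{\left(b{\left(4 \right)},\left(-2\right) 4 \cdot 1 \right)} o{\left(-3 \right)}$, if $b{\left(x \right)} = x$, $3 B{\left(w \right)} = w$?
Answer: $25$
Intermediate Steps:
$B{\left(w \right)} = \frac{w}{3}$
$I{\left(h,s \right)} = \frac{4}{3 h}$ ($I{\left(h,s \right)} = \frac{4 \frac{1}{h}}{3} = \frac{4}{3 h}$)
$o{\left(P \right)} = P$ ($o{\left(P \right)} = \left(1 + P\right) - 1 = P$)
$- 25 I{\left(b{\left(4 \right)},\left(-2\right) 4 \cdot 1 \right)} o{\left(-3 \right)} = - 25 \frac{4}{3 \cdot 4} \left(-3\right) = - 25 \cdot \frac{4}{3} \cdot \frac{1}{4} \left(-3\right) = \left(-25\right) \frac{1}{3} \left(-3\right) = \left(- \frac{25}{3}\right) \left(-3\right) = 25$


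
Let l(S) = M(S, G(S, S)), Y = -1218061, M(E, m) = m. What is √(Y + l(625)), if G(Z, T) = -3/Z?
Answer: 8*I*√11895127/25 ≈ 1103.7*I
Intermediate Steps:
l(S) = -3/S
√(Y + l(625)) = √(-1218061 - 3/625) = √(-761288128/625) = 8*I*√11895127/25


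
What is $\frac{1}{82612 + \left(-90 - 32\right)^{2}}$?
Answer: $\frac{1}{97496} \approx 1.0257 \cdot 10^{-5}$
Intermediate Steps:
$\frac{1}{82612 + \left(-90 - 32\right)^{2}} = \frac{1}{82612 + \left(-122\right)^{2}} = \frac{1}{82612 + 14884} = \frac{1}{97496}$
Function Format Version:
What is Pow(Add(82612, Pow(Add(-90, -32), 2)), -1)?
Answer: Rational(1, 97496) ≈ 1.0257e-5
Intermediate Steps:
Pow(Add(82612, Pow(Add(-90, -32), 2)), -1) = Pow(Add(82612, Pow(-122, 2)), -1) = Pow(Add(82612, 14884), -1) = Pow(97496, -1) = Rational(1, 97496)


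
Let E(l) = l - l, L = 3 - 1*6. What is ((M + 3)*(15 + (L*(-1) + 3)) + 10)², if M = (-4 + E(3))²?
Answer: 167281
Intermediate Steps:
L = -3 (L = 3 - 6 = -3)
E(l) = 0
M = 16 (M = (-4 + 0)² = (-4)² = 16)
((M + 3)*(15 + (L*(-1) + 3)) + 10)² = ((16 + 3)*(15 + (-3*(-1) + 3)) + 10)² = (19*(15 + (3 + 3)) + 10)² = (19*(15 + 6) + 10)² = (19*21 + 10)² = (399 + 10)² = 409² = 167281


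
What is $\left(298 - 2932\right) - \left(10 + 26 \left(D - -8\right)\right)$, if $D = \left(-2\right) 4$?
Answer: $-2644$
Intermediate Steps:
$D = -8$
$\left(298 - 2932\right) - \left(10 + 26 \left(D - -8\right)\right) = \left(298 - 2932\right) - \left(10 + 26 \left(-8 - -8\right)\right) = -2634 - \left(10 + 26 \left(-8 + 8\right)\right) = -2634 - 10 = -2644$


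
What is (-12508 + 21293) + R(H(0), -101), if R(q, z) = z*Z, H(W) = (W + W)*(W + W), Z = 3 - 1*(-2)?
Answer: 8280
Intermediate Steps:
Z = 5 (Z = 3 + 2 = 5)
H(W) = 4*W**2 (H(W) = (2*W)*(2*W) = 4*W**2)
R(q, z) = 5*z (R(q, z) = z*5 = 5*z)
(-12508 + 21293) + R(H(0), -101) = (-12508 + 21293) + 5*(-101) = 8785 - 505 = 8280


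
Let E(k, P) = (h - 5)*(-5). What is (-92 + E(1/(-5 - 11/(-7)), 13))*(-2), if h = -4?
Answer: 94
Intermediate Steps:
E(k, P) = 45 (E(k, P) = (-4 - 5)*(-5) = -9*(-5) = 45)
(-92 + E(1/(-5 - 11/(-7)), 13))*(-2) = (-92 + 45)*(-2) = -47*(-2) = 94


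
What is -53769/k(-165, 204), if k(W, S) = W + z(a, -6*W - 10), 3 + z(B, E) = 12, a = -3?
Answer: 17923/52 ≈ 344.67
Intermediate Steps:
z(B, E) = 9 (z(B, E) = -3 + 12 = 9)
k(W, S) = 9 + W (k(W, S) = W + 9 = 9 + W)
-53769/k(-165, 204) = -53769/(9 - 165) = -53769/(-156) = -53769*(-1/156) = 17923/52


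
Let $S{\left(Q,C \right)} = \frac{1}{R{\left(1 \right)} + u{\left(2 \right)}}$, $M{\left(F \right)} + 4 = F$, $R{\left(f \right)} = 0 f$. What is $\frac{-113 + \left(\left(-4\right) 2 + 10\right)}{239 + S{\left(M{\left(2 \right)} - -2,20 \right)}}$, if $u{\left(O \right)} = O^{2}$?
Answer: $- \frac{148}{319} \approx -0.46395$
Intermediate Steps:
$R{\left(f \right)} = 0$
$M{\left(F \right)} = -4 + F$
$S{\left(Q,C \right)} = \frac{1}{4}$ ($S{\left(Q,C \right)} = \frac{1}{0 + 2^{2}} = \frac{1}{0 + 4} = \frac{1}{4}$)
$\frac{-113 + \left(\left(-4\right) 2 + 10\right)}{239 + S{\left(M{\left(2 \right)} - -2,20 \right)}} = \frac{-113 + \left(\left(-4\right) 2 + 10\right)}{239 + \frac{1}{4}} = \frac{-113 + \left(-8 + 10\right)}{\frac{957}{4}} = \left(-113 + 2\right) \frac{4}{957} = \left(-111\right) \frac{4}{957} = - \frac{148}{319}$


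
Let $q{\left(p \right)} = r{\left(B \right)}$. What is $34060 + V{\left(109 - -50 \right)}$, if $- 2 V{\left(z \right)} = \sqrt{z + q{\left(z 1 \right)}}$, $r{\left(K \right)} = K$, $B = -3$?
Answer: $34060 - \sqrt{39} \approx 34054.0$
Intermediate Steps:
$q{\left(p \right)} = -3$
$V{\left(z \right)} = - \frac{\sqrt{-3 + z}}{2}$ ($V{\left(z \right)} = - \frac{\sqrt{z - 3}}{2} = - \frac{\sqrt{-3 + z}}{2}$)
$34060 + V{\left(109 - -50 \right)} = 34060 - \frac{\sqrt{-3 + \left(109 - -50\right)}}{2} = 34060 - \frac{\sqrt{-3 + \left(109 + 50\right)}}{2} = 34060 - \frac{\sqrt{-3 + 159}}{2} = 34060 - \frac{\sqrt{156}}{2} = 34060 - \frac{2 \sqrt{39}}{2} = 34060 - \sqrt{39}$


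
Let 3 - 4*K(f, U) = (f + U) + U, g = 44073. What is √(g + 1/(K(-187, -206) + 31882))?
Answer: √180889881696555/64065 ≈ 209.94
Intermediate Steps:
K(f, U) = ¾ - U/2 - f/4 (K(f, U) = ¾ - ((f + U) + U)/4 = ¾ - ((U + f) + U)/4 = ¾ - (f + 2*U)/4 = ¾ + (-U/2 - f/4) = ¾ - U/2 - f/4)
√(g + 1/(K(-187, -206) + 31882)) = √(44073 + 1/((¾ - ½*(-206) - ¼*(-187)) + 31882)) = √(44073 + 1/((¾ + 103 + 187/4) + 31882)) = √(44073 + 1/(301/2 + 31882)) = √(44073 + 1/(64065/2)) = √(44073 + 2/64065) = √(2823536747/64065) = √180889881696555/64065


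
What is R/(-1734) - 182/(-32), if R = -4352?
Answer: 6689/816 ≈ 8.1973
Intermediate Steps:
R/(-1734) - 182/(-32) = -4352/(-1734) - 182/(-32) = -4352*(-1/1734) - 182*(-1/32) = 128/51 + 91/16 = 6689/816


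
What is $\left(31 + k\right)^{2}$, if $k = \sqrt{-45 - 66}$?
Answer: $\left(31 + i \sqrt{111}\right)^{2} \approx 850.0 + 653.21 i$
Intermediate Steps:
$k = i \sqrt{111}$ ($k = \sqrt{-111} = i \sqrt{111} \approx 10.536 i$)
$\left(31 + k\right)^{2} = \left(31 + i \sqrt{111}\right)^{2}$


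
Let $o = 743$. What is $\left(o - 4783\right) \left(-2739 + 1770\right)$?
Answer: $3914760$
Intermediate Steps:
$\left(o - 4783\right) \left(-2739 + 1770\right) = \left(743 - 4783\right) \left(-2739 + 1770\right) = \left(-4040\right) \left(-969\right) = 3914760$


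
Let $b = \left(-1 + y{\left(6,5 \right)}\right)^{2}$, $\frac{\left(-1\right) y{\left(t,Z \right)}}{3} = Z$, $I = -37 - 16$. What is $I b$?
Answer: $-13568$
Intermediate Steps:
$I = -53$ ($I = -37 - 16 = -53$)
$y{\left(t,Z \right)} = - 3 Z$
$b = 256$ ($b = \left(-1 - 15\right)^{2} = \left(-16\right)^{2} = 256$)
$I b = \left(-53\right) 256 = -13568$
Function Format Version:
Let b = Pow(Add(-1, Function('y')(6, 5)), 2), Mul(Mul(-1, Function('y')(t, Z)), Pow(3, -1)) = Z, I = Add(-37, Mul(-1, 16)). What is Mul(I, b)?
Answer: -13568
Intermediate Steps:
I = -53 (I = Add(-37, -16) = -53)
Function('y')(t, Z) = Mul(-3, Z)
b = 256 (b = Pow(Add(-1, Mul(-3, 5)), 2) = Pow(Add(-1, -15), 2) = Pow(-16, 2) = 256)
Mul(I, b) = Mul(-53, 256) = -13568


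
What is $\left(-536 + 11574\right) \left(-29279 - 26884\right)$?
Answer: $-619927194$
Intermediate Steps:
$\left(-536 + 11574\right) \left(-29279 - 26884\right) = 11038 \left(-29279 - 26884\right) = 11038 \left(-56163\right) = -619927194$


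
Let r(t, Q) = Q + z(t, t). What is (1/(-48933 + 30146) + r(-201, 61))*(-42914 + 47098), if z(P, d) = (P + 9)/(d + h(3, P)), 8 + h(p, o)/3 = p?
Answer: 43782840400/169083 ≈ 2.5894e+5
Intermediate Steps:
h(p, o) = -24 + 3*p
z(P, d) = (9 + P)/(-15 + d) (z(P, d) = (P + 9)/(d + (-24 + 3*3)) = (9 + P)/(d + (-24 + 9)) = (9 + P)/(d - 15) = (9 + P)/(-15 + d))
r(t, Q) = Q + (9 + t)/(-15 + t)
(1/(-48933 + 30146) + r(-201, 61))*(-42914 + 47098) = (1/(-48933 + 30146) + (9 - 201 + 61*(-15 - 201))/(-15 - 201))*(-42914 + 47098) = (1/(-18787) + (9 - 201 + 61*(-216))/(-216))*4184 = (-1/18787 - (9 - 201 - 13176)/216)*4184 = (-1/18787 - 1/216*(-13368))*4184 = (-1/18787 + 557/9)*4184 = (10464350/169083)*4184 = 43782840400/169083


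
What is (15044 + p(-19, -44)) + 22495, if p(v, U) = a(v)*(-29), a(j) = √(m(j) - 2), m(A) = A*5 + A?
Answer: 37539 - 58*I*√29 ≈ 37539.0 - 312.34*I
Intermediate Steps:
m(A) = 6*A (m(A) = 5*A + A = 6*A)
a(j) = √(-2 + 6*j) (a(j) = √(6*j - 2) = √(-2 + 6*j))
p(v, U) = -29*√(-2 + 6*v) (p(v, U) = √(-2 + 6*v)*(-29) = -29*√(-2 + 6*v))
(15044 + p(-19, -44)) + 22495 = (15044 - 29*√(-2 + 6*(-19))) + 22495 = (15044 - 29*√(-2 - 114)) + 22495 = (15044 - 58*I*√29) + 22495 = 37539 - 58*I*√29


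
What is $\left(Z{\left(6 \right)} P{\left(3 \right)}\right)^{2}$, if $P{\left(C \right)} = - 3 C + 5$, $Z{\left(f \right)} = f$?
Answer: $576$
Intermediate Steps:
$P{\left(C \right)} = 5 - 3 C$
$\left(Z{\left(6 \right)} P{\left(3 \right)}\right)^{2} = \left(6 \left(5 - 9\right)\right)^{2} = \left(6 \left(-4\right)\right)^{2} = \left(-24\right)^{2} = 576$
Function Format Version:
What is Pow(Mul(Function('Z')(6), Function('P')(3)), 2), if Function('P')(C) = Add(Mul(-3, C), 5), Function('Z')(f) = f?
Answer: 576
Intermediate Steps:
Function('P')(C) = Add(5, Mul(-3, C))
Pow(Mul(Function('Z')(6), Function('P')(3)), 2) = Pow(Mul(6, Add(5, Mul(-3, 3))), 2) = Pow(Mul(6, Add(5, -9)), 2) = Pow(Mul(6, -4), 2) = Pow(-24, 2) = 576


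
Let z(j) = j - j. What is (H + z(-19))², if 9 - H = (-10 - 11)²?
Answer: 186624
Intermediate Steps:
z(j) = 0
H = -432 (H = 9 - (-10 - 11)² = 9 - 1*(-21)² = 9 - 1*441 = 9 - 441 = -432)
(H + z(-19))² = (-432 + 0)² = (-432)² = 186624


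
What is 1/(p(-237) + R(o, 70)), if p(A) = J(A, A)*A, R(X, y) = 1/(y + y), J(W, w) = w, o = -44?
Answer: 140/7863661 ≈ 1.7803e-5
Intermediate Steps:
R(X, y) = 1/(2*y)
p(A) = A**2 (p(A) = A*A = A**2)
1/(p(-237) + R(o, 70)) = 1/((-237)**2 + (1/2)/70) = 1/(56169 + (1/2)*(1/70)) = 1/(56169 + 1/140) = 1/(7863661/140) = 140/7863661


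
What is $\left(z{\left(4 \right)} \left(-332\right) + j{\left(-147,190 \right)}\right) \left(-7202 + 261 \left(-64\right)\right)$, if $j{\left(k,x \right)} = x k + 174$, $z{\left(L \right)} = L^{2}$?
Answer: $790523608$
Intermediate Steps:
$j{\left(k,x \right)} = 174 + k x$ ($j{\left(k,x \right)} = k x + 174 = 174 + k x$)
$\left(z{\left(4 \right)} \left(-332\right) + j{\left(-147,190 \right)}\right) \left(-7202 + 261 \left(-64\right)\right) = \left(4^{2} \left(-332\right) + \left(174 - 27930\right)\right) \left(-7202 + 261 \left(-64\right)\right) = \left(16 \left(-332\right) + \left(174 - 27930\right)\right) \left(-7202 - 16704\right) = \left(-5312 - 27756\right) \left(-23906\right) = \left(-33068\right) \left(-23906\right) = 790523608$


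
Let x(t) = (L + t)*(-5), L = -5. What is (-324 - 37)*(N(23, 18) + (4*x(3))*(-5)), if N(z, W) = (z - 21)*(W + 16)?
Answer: 47652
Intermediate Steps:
N(z, W) = (-21 + z)*(16 + W)
x(t) = 25 - 5*t (x(t) = (-5 + t)*(-5) = 25 - 5*t)
(-324 - 37)*(N(23, 18) + (4*x(3))*(-5)) = (-324 - 37)*((-336 - 21*18 + 16*23 + 18*23) + (4*(25 - 5*3))*(-5)) = -361*((-336 - 378 + 368 + 414) + (4*(25 - 15))*(-5)) = -361*(68 + (4*10)*(-5)) = -361*(68 + 40*(-5)) = -361*(68 - 200) = -361*(-132) = 47652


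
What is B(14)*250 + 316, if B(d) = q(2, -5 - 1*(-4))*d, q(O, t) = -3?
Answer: -10184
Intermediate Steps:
B(d) = -3*d
B(14)*250 + 316 = -3*14*250 + 316 = -42*250 + 316 = -10500 + 316 = -10184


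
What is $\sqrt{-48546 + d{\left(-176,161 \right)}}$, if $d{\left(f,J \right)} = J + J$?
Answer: $4 i \sqrt{3014} \approx 219.6 i$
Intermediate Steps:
$d{\left(f,J \right)} = 2 J$
$\sqrt{-48546 + d{\left(-176,161 \right)}} = \sqrt{-48546 + 2 \cdot 161} = \sqrt{-48546 + 322} = \sqrt{-48224} = 4 i \sqrt{3014}$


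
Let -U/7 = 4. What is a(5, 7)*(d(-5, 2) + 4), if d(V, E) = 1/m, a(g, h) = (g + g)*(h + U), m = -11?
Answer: -9030/11 ≈ -820.91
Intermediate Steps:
U = -28 (U = -7*4 = -28)
a(g, h) = 2*g*(-28 + h) (a(g, h) = (g + g)*(h - 28) = (2*g)*(-28 + h) = 2*g*(-28 + h))
d(V, E) = -1/11 (d(V, E) = 1/(-11) = -1/11)
a(5, 7)*(d(-5, 2) + 4) = (2*5*(-28 + 7))*(-1/11 + 4) = (2*5*(-21))*(43/11) = -210*43/11 = -9030/11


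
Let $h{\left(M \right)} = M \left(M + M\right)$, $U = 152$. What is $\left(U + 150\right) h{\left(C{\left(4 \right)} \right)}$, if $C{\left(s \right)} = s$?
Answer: $9664$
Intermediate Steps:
$h{\left(M \right)} = 2 M^{2}$ ($h{\left(M \right)} = M 2 M = 2 M^{2}$)
$\left(U + 150\right) h{\left(C{\left(4 \right)} \right)} = \left(152 + 150\right) 2 \cdot 4^{2} = 302 \cdot 2 \cdot 16 = 302 \cdot 32 = 9664$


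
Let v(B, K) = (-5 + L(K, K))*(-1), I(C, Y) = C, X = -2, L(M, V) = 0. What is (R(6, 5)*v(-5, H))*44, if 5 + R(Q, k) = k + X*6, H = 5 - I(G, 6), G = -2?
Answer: -2640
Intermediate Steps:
H = 7 (H = 5 - 1*(-2) = 5 + 2 = 7)
R(Q, k) = -17 + k (R(Q, k) = -5 + (k - 2*6) = -5 + (k - 12) = -5 + (-12 + k) = -17 + k)
v(B, K) = 5 (v(B, K) = (-5 + 0)*(-1) = -5*(-1) = 5)
(R(6, 5)*v(-5, H))*44 = ((-17 + 5)*5)*44 = -12*5*44 = -60*44 = -2640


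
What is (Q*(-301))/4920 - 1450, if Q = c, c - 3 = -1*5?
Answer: -3566699/2460 ≈ -1449.9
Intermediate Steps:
c = -2 (c = 3 - 1*5 = 3 - 5 = -2)
Q = -2
(Q*(-301))/4920 - 1450 = -2*(-301)/4920 - 1450 = 602*(1/4920) - 1450 = 301/2460 - 1450 = -3566699/2460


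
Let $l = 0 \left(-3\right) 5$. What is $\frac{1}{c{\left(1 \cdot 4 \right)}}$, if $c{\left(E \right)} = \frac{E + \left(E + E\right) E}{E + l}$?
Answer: $\frac{1}{9} \approx 0.11111$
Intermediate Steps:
$l = 0$ ($l = 0 \cdot 5 = 0$)
$c{\left(E \right)} = \frac{E + 2 E^{2}}{E}$ ($c{\left(E \right)} = \frac{E + \left(E + E\right) E}{E + 0} = \frac{E + 2 E E}{E} = \frac{E + 2 E^{2}}{E}$)
$\frac{1}{c{\left(1 \cdot 4 \right)}} = \frac{1}{1 + 2 \cdot 1 \cdot 4} = \frac{1}{1 + 2 \cdot 4} = \frac{1}{1 + 8} = \frac{1}{9}$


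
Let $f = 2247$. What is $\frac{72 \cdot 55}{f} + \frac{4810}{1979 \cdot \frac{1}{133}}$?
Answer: $\frac{481770050}{1482271} \approx 325.02$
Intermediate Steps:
$\frac{72 \cdot 55}{f} + \frac{4810}{1979 \cdot \frac{1}{133}} = \frac{72 \cdot 55}{2247} + \frac{4810}{1979 \cdot \frac{1}{133}} = 3960 \cdot \frac{1}{2247} + \frac{4810}{1979 \cdot \frac{1}{133}} = \frac{1320}{749} + \frac{4810}{\frac{1979}{133}} = \frac{1320}{749} + 4810 \cdot \frac{133}{1979} = \frac{1320}{749} + \frac{639730}{1979} = \frac{481770050}{1482271}$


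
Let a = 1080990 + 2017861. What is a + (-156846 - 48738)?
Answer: 2893267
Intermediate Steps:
a = 3098851
a + (-156846 - 48738) = 3098851 + (-156846 - 48738) = 3098851 - 205584 = 2893267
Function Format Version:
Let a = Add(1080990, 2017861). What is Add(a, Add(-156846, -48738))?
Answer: 2893267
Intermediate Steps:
a = 3098851
Add(a, Add(-156846, -48738)) = Add(3098851, Add(-156846, -48738)) = Add(3098851, -205584) = 2893267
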